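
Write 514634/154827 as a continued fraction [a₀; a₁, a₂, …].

514634 ÷ 154827 → quotient 3, remainder 50153
154827 ÷ 50153 → quotient 3, remainder 4368
50153 ÷ 4368 → quotient 11, remainder 2105
4368 ÷ 2105 → quotient 2, remainder 158
2105 ÷ 158 → quotient 13, remainder 51
158 ÷ 51 → quotient 3, remainder 5
51 ÷ 5 → quotient 10, remainder 1
5 ÷ 1 → quotient 5, remainder 0

[3; 3, 11, 2, 13, 3, 10, 5]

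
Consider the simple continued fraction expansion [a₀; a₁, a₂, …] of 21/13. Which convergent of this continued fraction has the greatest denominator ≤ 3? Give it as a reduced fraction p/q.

a_0 = 1: 1/1  (≤ bound)
a_1 = 1: 2/1  (≤ bound)
a_2 = 1: 3/2  (≤ bound)
a_3 = 1: 5/3  (≤ bound)
a_4 = 1: 8/5  (> 3, stop)

5/3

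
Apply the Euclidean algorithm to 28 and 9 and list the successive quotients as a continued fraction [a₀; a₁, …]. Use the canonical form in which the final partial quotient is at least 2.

[3; 9]

Repeatedly divide and take the remainder:
⌊28/9⌋ = 3, remainder 1
⌊9/1⌋ = 9, remainder 0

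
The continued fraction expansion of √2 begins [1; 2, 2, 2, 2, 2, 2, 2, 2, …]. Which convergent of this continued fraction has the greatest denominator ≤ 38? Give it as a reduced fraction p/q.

a_0 = 1: 1/1  (≤ bound)
a_1 = 2: 3/2  (≤ bound)
a_2 = 2: 7/5  (≤ bound)
a_3 = 2: 17/12  (≤ bound)
a_4 = 2: 41/29  (≤ bound)
a_5 = 2: 99/70  (> 38, stop)

41/29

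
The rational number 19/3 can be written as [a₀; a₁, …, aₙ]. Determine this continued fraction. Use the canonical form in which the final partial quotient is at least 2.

[6; 3]

Repeatedly divide and take the remainder:
⌊19/3⌋ = 6, remainder 1
⌊3/1⌋ = 3, remainder 0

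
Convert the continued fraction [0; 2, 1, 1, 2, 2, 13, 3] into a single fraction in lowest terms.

a_0 = 0: 0/1
a_1 = 2: 1/2
a_2 = 1: 1/3
a_3 = 1: 2/5
a_4 = 2: 5/13
a_5 = 2: 12/31
a_6 = 13: 161/416
a_7 = 3: 495/1279

495/1279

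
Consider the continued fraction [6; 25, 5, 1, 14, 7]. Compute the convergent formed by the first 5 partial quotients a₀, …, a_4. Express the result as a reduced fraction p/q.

13529/2240

a_0 = 6: 6/1
a_1 = 25: 151/25
a_2 = 5: 761/126
a_3 = 1: 912/151
a_4 = 14: 13529/2240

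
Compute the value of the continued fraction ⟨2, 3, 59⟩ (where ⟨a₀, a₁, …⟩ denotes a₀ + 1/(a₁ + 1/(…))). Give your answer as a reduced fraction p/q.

415/178

a_0 = 2: 2/1
a_1 = 3: 7/3
a_2 = 59: 415/178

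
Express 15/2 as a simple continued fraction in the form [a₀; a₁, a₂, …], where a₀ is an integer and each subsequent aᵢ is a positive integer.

15 ÷ 2 → quotient 7, remainder 1
2 ÷ 1 → quotient 2, remainder 0

[7; 2]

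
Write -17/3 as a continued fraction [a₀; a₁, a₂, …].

[-6; 3]

Apply division with remainder until the remainder is 0:
-17 ÷ 3 → quotient -6, remainder 1
3 ÷ 1 → quotient 3, remainder 0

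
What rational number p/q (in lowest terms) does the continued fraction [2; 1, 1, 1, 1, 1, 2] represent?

55/21

Collapse the nested fraction from the inside out:
Start with 2.
1 + 1/(2/1) = 1 + 1/2 = 3/2
1 + 1/(3/2) = 1 + 2/3 = 5/3
1 + 1/(5/3) = 1 + 3/5 = 8/5
1 + 1/(8/5) = 1 + 5/8 = 13/8
1 + 1/(13/8) = 1 + 8/13 = 21/13
2 + 1/(21/13) = 2 + 13/21 = 55/21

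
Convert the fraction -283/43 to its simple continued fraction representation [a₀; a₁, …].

[-7; 2, 2, 1, 1, 3]

⌊-283/43⌋ = -7, remainder 18
⌊43/18⌋ = 2, remainder 7
⌊18/7⌋ = 2, remainder 4
⌊7/4⌋ = 1, remainder 3
⌊4/3⌋ = 1, remainder 1
⌊3/1⌋ = 3, remainder 0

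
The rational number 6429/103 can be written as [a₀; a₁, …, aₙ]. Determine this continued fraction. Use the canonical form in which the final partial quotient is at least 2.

Apply division with remainder until the remainder is 0:
6429 = 62·103 + 43, so a_0 = 62
103 = 2·43 + 17, so a_1 = 2
43 = 2·17 + 9, so a_2 = 2
17 = 1·9 + 8, so a_3 = 1
9 = 1·8 + 1, so a_4 = 1
8 = 8·1 + 0, so a_5 = 8

[62; 2, 2, 1, 1, 8]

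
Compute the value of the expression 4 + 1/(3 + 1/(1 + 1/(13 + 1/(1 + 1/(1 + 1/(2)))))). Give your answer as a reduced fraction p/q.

Start with 2.
1 + 1/(2/1) = 1 + 1/2 = 3/2
1 + 1/(3/2) = 1 + 2/3 = 5/3
13 + 1/(5/3) = 13 + 3/5 = 68/5
1 + 1/(68/5) = 1 + 5/68 = 73/68
3 + 1/(73/68) = 3 + 68/73 = 287/73
4 + 1/(287/73) = 4 + 73/287 = 1221/287

1221/287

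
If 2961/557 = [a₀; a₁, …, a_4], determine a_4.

2

2961 ÷ 557 → quotient 5, remainder 176
557 ÷ 176 → quotient 3, remainder 29
176 ÷ 29 → quotient 6, remainder 2
29 ÷ 2 → quotient 14, remainder 1
2 ÷ 1 → quotient 2, remainder 0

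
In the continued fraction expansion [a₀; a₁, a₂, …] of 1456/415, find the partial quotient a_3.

29

1456 ÷ 415 → quotient 3, remainder 211
415 ÷ 211 → quotient 1, remainder 204
211 ÷ 204 → quotient 1, remainder 7
204 ÷ 7 → quotient 29, remainder 1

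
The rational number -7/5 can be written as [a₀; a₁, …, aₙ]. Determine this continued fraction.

-7 ÷ 5 → quotient -2, remainder 3
5 ÷ 3 → quotient 1, remainder 2
3 ÷ 2 → quotient 1, remainder 1
2 ÷ 1 → quotient 2, remainder 0

[-2; 1, 1, 2]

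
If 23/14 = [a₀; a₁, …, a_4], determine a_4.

23 = 1·14 + 9, so a_0 = 1
14 = 1·9 + 5, so a_1 = 1
9 = 1·5 + 4, so a_2 = 1
5 = 1·4 + 1, so a_3 = 1
4 = 4·1 + 0, so a_4 = 4

4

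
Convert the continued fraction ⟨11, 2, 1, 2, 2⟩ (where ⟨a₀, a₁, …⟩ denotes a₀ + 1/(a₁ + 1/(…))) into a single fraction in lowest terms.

216/19

Work from the innermost term outward:
Start with 2.
2 + 1/(2/1) = 2 + 1/2 = 5/2
1 + 1/(5/2) = 1 + 2/5 = 7/5
2 + 1/(7/5) = 2 + 5/7 = 19/7
11 + 1/(19/7) = 11 + 7/19 = 216/19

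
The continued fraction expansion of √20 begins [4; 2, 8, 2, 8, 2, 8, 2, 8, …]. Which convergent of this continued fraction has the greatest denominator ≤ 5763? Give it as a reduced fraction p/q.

List convergents until the denominator exceeds the bound:
a_0 = 4: 4/1  (≤ bound)
a_1 = 2: 9/2  (≤ bound)
a_2 = 8: 76/17  (≤ bound)
a_3 = 2: 161/36  (≤ bound)
a_4 = 8: 1364/305  (≤ bound)
a_5 = 2: 2889/646  (≤ bound)
a_6 = 8: 24476/5473  (≤ bound)
a_7 = 2: 51841/11592  (> 5763, stop)

24476/5473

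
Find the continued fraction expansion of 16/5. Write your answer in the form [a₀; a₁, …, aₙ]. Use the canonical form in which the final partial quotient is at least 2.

Repeatedly divide and take the remainder:
16 = 3·5 + 1, so a_0 = 3
5 = 5·1 + 0, so a_1 = 5

[3; 5]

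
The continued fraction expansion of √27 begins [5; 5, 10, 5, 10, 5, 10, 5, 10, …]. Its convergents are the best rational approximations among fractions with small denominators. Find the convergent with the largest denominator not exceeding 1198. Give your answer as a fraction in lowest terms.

1351/260

a_0 = 5: 5/1  (≤ bound)
a_1 = 5: 26/5  (≤ bound)
a_2 = 10: 265/51  (≤ bound)
a_3 = 5: 1351/260  (≤ bound)
a_4 = 10: 13775/2651  (> 1198, stop)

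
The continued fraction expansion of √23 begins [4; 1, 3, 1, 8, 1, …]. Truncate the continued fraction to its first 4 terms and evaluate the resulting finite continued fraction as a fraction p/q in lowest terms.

24/5

Collapse the nested fraction from the inside out:
Start with 1.
3 + 1/(1/1) = 3 + 1/1 = 4/1
1 + 1/(4/1) = 1 + 1/4 = 5/4
4 + 1/(5/4) = 4 + 4/5 = 24/5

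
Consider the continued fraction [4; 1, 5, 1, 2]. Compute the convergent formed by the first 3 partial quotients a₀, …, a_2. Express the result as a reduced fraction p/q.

a_0 = 4: 4/1
a_1 = 1: 5/1
a_2 = 5: 29/6

29/6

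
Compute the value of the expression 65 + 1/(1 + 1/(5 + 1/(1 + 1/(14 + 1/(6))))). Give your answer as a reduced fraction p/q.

Work from the innermost term outward:
Start with 6.
14 + 1/(6/1) = 14 + 1/6 = 85/6
1 + 1/(85/6) = 1 + 6/85 = 91/85
5 + 1/(91/85) = 5 + 85/91 = 540/91
1 + 1/(540/91) = 1 + 91/540 = 631/540
65 + 1/(631/540) = 65 + 540/631 = 41555/631

41555/631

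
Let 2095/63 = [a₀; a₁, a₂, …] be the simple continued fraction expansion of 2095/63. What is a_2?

Repeatedly divide and take the remainder:
2095 = 33·63 + 16, so a_0 = 33
63 = 3·16 + 15, so a_1 = 3
16 = 1·15 + 1, so a_2 = 1

1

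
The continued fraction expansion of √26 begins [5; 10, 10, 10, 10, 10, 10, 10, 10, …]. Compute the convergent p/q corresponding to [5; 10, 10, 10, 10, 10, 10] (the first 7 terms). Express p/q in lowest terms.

a_0 = 5: 5/1
a_1 = 10: 51/10
a_2 = 10: 515/101
a_3 = 10: 5201/1020
a_4 = 10: 52525/10301
a_5 = 10: 530451/104030
a_6 = 10: 5357035/1050601

5357035/1050601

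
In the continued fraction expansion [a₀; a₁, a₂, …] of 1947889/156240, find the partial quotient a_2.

7

⌊1947889/156240⌋ = 12, remainder 73009
⌊156240/73009⌋ = 2, remainder 10222
⌊73009/10222⌋ = 7, remainder 1455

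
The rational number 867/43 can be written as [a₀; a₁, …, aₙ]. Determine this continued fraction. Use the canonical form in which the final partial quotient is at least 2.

867 ÷ 43 → quotient 20, remainder 7
43 ÷ 7 → quotient 6, remainder 1
7 ÷ 1 → quotient 7, remainder 0

[20; 6, 7]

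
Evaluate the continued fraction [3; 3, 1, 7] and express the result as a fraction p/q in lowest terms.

101/31

Start with 7.
1 + 1/(7/1) = 1 + 1/7 = 8/7
3 + 1/(8/7) = 3 + 7/8 = 31/8
3 + 1/(31/8) = 3 + 8/31 = 101/31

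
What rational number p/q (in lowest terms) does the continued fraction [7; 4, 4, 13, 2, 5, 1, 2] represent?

a_0 = 7: 7/1
a_1 = 4: 29/4
a_2 = 4: 123/17
a_3 = 13: 1628/225
a_4 = 2: 3379/467
a_5 = 5: 18523/2560
a_6 = 1: 21902/3027
a_7 = 2: 62327/8614

62327/8614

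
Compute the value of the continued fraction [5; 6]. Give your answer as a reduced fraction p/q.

31/6

Start with 6.
5 + 1/(6/1) = 5 + 1/6 = 31/6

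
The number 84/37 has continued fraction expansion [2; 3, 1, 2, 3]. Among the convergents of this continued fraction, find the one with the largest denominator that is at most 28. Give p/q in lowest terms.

25/11

List convergents until the denominator exceeds the bound:
a_0 = 2: 2/1  (≤ bound)
a_1 = 3: 7/3  (≤ bound)
a_2 = 1: 9/4  (≤ bound)
a_3 = 2: 25/11  (≤ bound)
a_4 = 3: 84/37  (> 28, stop)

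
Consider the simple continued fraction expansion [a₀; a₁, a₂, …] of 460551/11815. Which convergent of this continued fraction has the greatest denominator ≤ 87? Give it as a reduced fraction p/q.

1949/50

a_0 = 38: 38/1  (≤ bound)
a_1 = 1: 39/1  (≤ bound)
a_2 = 49: 1949/50  (≤ bound)
a_3 = 2: 3937/101  (> 87, stop)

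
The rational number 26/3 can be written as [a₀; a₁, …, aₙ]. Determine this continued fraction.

[8; 1, 2]

Apply division with remainder until the remainder is 0:
26 ÷ 3 → quotient 8, remainder 2
3 ÷ 2 → quotient 1, remainder 1
2 ÷ 1 → quotient 2, remainder 0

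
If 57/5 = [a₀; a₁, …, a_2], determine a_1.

⌊57/5⌋ = 11, remainder 2
⌊5/2⌋ = 2, remainder 1

2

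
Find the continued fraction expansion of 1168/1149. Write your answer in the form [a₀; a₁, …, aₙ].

Run the Euclidean algorithm, recording each quotient:
1168 ÷ 1149 → quotient 1, remainder 19
1149 ÷ 19 → quotient 60, remainder 9
19 ÷ 9 → quotient 2, remainder 1
9 ÷ 1 → quotient 9, remainder 0

[1; 60, 2, 9]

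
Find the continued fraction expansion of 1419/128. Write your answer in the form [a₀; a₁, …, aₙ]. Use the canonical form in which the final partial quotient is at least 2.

Repeatedly divide and take the remainder:
⌊1419/128⌋ = 11, remainder 11
⌊128/11⌋ = 11, remainder 7
⌊11/7⌋ = 1, remainder 4
⌊7/4⌋ = 1, remainder 3
⌊4/3⌋ = 1, remainder 1
⌊3/1⌋ = 3, remainder 0

[11; 11, 1, 1, 1, 3]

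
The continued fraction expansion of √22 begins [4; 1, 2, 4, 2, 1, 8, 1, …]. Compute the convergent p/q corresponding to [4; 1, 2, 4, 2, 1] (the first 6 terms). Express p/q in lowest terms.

197/42

Work from the innermost term outward:
Start with 1.
2 + 1/(1/1) = 2 + 1/1 = 3/1
4 + 1/(3/1) = 4 + 1/3 = 13/3
2 + 1/(13/3) = 2 + 3/13 = 29/13
1 + 1/(29/13) = 1 + 13/29 = 42/29
4 + 1/(42/29) = 4 + 29/42 = 197/42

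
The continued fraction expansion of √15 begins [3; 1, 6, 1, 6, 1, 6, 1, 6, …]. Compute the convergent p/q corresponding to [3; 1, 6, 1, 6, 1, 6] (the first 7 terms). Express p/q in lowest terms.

1677/433

a_0 = 3: 3/1
a_1 = 1: 4/1
a_2 = 6: 27/7
a_3 = 1: 31/8
a_4 = 6: 213/55
a_5 = 1: 244/63
a_6 = 6: 1677/433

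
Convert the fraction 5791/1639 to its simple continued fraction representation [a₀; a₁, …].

[3; 1, 1, 7, 54, 2]

⌊5791/1639⌋ = 3, remainder 874
⌊1639/874⌋ = 1, remainder 765
⌊874/765⌋ = 1, remainder 109
⌊765/109⌋ = 7, remainder 2
⌊109/2⌋ = 54, remainder 1
⌊2/1⌋ = 2, remainder 0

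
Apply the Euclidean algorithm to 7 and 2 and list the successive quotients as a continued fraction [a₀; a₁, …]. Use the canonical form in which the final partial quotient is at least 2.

7 = 3·2 + 1, so a_0 = 3
2 = 2·1 + 0, so a_1 = 2

[3; 2]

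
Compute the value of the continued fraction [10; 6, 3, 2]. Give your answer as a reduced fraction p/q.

Starting at the tail and folding back:
Start with 2.
3 + 1/(2/1) = 3 + 1/2 = 7/2
6 + 1/(7/2) = 6 + 2/7 = 44/7
10 + 1/(44/7) = 10 + 7/44 = 447/44

447/44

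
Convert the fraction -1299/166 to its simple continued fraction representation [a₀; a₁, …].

⌊-1299/166⌋ = -8, remainder 29
⌊166/29⌋ = 5, remainder 21
⌊29/21⌋ = 1, remainder 8
⌊21/8⌋ = 2, remainder 5
⌊8/5⌋ = 1, remainder 3
⌊5/3⌋ = 1, remainder 2
⌊3/2⌋ = 1, remainder 1
⌊2/1⌋ = 2, remainder 0

[-8; 5, 1, 2, 1, 1, 1, 2]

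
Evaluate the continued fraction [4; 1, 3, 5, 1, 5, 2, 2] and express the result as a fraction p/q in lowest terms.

Build up convergents one term at a time:
a_0 = 4: 4/1
a_1 = 1: 5/1
a_2 = 3: 19/4
a_3 = 5: 100/21
a_4 = 1: 119/25
a_5 = 5: 695/146
a_6 = 2: 1509/317
a_7 = 2: 3713/780

3713/780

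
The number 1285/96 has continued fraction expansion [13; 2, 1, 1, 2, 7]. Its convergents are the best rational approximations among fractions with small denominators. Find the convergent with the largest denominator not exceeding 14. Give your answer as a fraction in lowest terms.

174/13

a_0 = 13: 13/1  (≤ bound)
a_1 = 2: 27/2  (≤ bound)
a_2 = 1: 40/3  (≤ bound)
a_3 = 1: 67/5  (≤ bound)
a_4 = 2: 174/13  (≤ bound)
a_5 = 7: 1285/96  (> 14, stop)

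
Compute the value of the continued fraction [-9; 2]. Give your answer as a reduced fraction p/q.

-17/2

Build up convergents one term at a time:
a_0 = -9: -9/1
a_1 = 2: -17/2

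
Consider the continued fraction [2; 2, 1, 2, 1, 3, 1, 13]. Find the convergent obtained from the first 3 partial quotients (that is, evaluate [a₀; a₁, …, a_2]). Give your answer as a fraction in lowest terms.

7/3

a_0 = 2: 2/1
a_1 = 2: 5/2
a_2 = 1: 7/3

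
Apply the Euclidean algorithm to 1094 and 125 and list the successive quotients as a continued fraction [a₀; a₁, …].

[8; 1, 3, 31]

1094 ÷ 125 → quotient 8, remainder 94
125 ÷ 94 → quotient 1, remainder 31
94 ÷ 31 → quotient 3, remainder 1
31 ÷ 1 → quotient 31, remainder 0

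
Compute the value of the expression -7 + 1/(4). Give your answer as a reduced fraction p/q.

-27/4

Work from the innermost term outward:
Start with 4.
-7 + 1/(4/1) = -7 + 1/4 = -27/4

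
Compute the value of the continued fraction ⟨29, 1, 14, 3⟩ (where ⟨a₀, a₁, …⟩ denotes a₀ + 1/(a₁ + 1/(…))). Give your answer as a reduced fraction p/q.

Compute successive convergents:
a_0 = 29: 29/1
a_1 = 1: 30/1
a_2 = 14: 449/15
a_3 = 3: 1377/46

1377/46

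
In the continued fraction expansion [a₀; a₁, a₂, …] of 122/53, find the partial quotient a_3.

5

122 ÷ 53 → quotient 2, remainder 16
53 ÷ 16 → quotient 3, remainder 5
16 ÷ 5 → quotient 3, remainder 1
5 ÷ 1 → quotient 5, remainder 0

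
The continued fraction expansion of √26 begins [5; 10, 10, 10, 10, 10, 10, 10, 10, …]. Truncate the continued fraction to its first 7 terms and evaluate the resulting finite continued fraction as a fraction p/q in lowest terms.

a_0 = 5: 5/1
a_1 = 10: 51/10
a_2 = 10: 515/101
a_3 = 10: 5201/1020
a_4 = 10: 52525/10301
a_5 = 10: 530451/104030
a_6 = 10: 5357035/1050601

5357035/1050601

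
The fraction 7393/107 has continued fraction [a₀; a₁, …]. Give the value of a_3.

2

Repeatedly divide and take the remainder:
7393 ÷ 107 → quotient 69, remainder 10
107 ÷ 10 → quotient 10, remainder 7
10 ÷ 7 → quotient 1, remainder 3
7 ÷ 3 → quotient 2, remainder 1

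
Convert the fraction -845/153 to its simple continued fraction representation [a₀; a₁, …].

-845 = -6·153 + 73, so a_0 = -6
153 = 2·73 + 7, so a_1 = 2
73 = 10·7 + 3, so a_2 = 10
7 = 2·3 + 1, so a_3 = 2
3 = 3·1 + 0, so a_4 = 3

[-6; 2, 10, 2, 3]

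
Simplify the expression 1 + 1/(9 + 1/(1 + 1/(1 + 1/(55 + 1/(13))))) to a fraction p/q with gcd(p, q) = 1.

15179/13734

Build up convergents one term at a time:
a_0 = 1: 1/1
a_1 = 9: 10/9
a_2 = 1: 11/10
a_3 = 1: 21/19
a_4 = 55: 1166/1055
a_5 = 13: 15179/13734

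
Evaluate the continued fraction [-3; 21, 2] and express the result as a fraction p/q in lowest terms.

a_0 = -3: -3/1
a_1 = 21: -62/21
a_2 = 2: -127/43

-127/43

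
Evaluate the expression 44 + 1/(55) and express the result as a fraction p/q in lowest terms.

Compute successive convergents:
a_0 = 44: 44/1
a_1 = 55: 2421/55

2421/55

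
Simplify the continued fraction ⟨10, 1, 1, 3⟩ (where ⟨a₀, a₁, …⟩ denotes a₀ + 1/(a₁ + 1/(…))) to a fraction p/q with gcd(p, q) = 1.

74/7

Use the convergent recurrence hₖ = aₖ·hₖ₋₁ + hₖ₋₂ (and likewise for the denominators kₖ):
a_0 = 10: 10/1
a_1 = 1: 11/1
a_2 = 1: 21/2
a_3 = 3: 74/7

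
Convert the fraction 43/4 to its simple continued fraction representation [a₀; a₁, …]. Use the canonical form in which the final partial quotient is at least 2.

[10; 1, 3]

Apply division with remainder until the remainder is 0:
43 = 10·4 + 3, so a_0 = 10
4 = 1·3 + 1, so a_1 = 1
3 = 3·1 + 0, so a_2 = 3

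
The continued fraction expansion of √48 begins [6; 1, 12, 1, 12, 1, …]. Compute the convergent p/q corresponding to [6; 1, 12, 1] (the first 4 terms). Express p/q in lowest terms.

Start with 1.
12 + 1/(1/1) = 12 + 1/1 = 13/1
1 + 1/(13/1) = 1 + 1/13 = 14/13
6 + 1/(14/13) = 6 + 13/14 = 97/14

97/14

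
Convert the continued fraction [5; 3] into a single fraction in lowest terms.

Start with 3.
5 + 1/(3/1) = 5 + 1/3 = 16/3

16/3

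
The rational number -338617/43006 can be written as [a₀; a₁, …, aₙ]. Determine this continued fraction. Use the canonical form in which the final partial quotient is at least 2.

Repeatedly divide and take the remainder:
-338617 ÷ 43006 → quotient -8, remainder 5431
43006 ÷ 5431 → quotient 7, remainder 4989
5431 ÷ 4989 → quotient 1, remainder 442
4989 ÷ 442 → quotient 11, remainder 127
442 ÷ 127 → quotient 3, remainder 61
127 ÷ 61 → quotient 2, remainder 5
61 ÷ 5 → quotient 12, remainder 1
5 ÷ 1 → quotient 5, remainder 0

[-8; 7, 1, 11, 3, 2, 12, 5]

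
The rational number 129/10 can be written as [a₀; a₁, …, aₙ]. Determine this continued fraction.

[12; 1, 9]

⌊129/10⌋ = 12, remainder 9
⌊10/9⌋ = 1, remainder 1
⌊9/1⌋ = 9, remainder 0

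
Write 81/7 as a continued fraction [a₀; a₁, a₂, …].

[11; 1, 1, 3]

Repeatedly divide and take the remainder:
⌊81/7⌋ = 11, remainder 4
⌊7/4⌋ = 1, remainder 3
⌊4/3⌋ = 1, remainder 1
⌊3/1⌋ = 3, remainder 0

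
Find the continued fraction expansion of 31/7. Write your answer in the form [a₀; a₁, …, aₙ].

31 = 4·7 + 3, so a_0 = 4
7 = 2·3 + 1, so a_1 = 2
3 = 3·1 + 0, so a_2 = 3

[4; 2, 3]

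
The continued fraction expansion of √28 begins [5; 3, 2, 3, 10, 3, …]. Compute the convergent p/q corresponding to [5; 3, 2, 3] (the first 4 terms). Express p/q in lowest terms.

Use the convergent recurrence hₖ = aₖ·hₖ₋₁ + hₖ₋₂ (and likewise for the denominators kₖ):
a_0 = 5: 5/1
a_1 = 3: 16/3
a_2 = 2: 37/7
a_3 = 3: 127/24

127/24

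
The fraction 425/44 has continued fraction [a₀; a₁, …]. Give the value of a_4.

14

⌊425/44⌋ = 9, remainder 29
⌊44/29⌋ = 1, remainder 15
⌊29/15⌋ = 1, remainder 14
⌊15/14⌋ = 1, remainder 1
⌊14/1⌋ = 14, remainder 0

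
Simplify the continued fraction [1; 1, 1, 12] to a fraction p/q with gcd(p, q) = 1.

a_0 = 1: 1/1
a_1 = 1: 2/1
a_2 = 1: 3/2
a_3 = 12: 38/25

38/25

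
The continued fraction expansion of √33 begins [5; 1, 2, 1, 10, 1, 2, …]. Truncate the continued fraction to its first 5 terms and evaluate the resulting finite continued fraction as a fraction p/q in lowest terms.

247/43

a_0 = 5: 5/1
a_1 = 1: 6/1
a_2 = 2: 17/3
a_3 = 1: 23/4
a_4 = 10: 247/43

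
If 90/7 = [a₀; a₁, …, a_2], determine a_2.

Apply division with remainder until the remainder is 0:
90 = 12·7 + 6, so a_0 = 12
7 = 1·6 + 1, so a_1 = 1
6 = 6·1 + 0, so a_2 = 6

6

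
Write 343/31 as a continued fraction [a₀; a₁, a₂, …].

343 = 11·31 + 2, so a_0 = 11
31 = 15·2 + 1, so a_1 = 15
2 = 2·1 + 0, so a_2 = 2

[11; 15, 2]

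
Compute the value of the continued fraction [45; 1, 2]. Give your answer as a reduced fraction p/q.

137/3

Starting at the tail and folding back:
Start with 2.
1 + 1/(2/1) = 1 + 1/2 = 3/2
45 + 1/(3/2) = 45 + 2/3 = 137/3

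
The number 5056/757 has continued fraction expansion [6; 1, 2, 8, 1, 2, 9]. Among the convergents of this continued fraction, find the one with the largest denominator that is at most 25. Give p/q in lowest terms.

a_0 = 6: 6/1  (≤ bound)
a_1 = 1: 7/1  (≤ bound)
a_2 = 2: 20/3  (≤ bound)
a_3 = 8: 167/25  (≤ bound)
a_4 = 1: 187/28  (> 25, stop)

167/25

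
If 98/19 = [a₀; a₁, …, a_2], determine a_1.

98 ÷ 19 → quotient 5, remainder 3
19 ÷ 3 → quotient 6, remainder 1

6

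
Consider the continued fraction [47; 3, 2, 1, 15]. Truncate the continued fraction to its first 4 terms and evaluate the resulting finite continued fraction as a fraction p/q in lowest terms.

473/10

Use the convergent recurrence hₖ = aₖ·hₖ₋₁ + hₖ₋₂ (and likewise for the denominators kₖ):
a_0 = 47: 47/1
a_1 = 3: 142/3
a_2 = 2: 331/7
a_3 = 1: 473/10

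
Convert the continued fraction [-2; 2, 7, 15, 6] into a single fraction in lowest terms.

-2111/1377

a_0 = -2: -2/1
a_1 = 2: -3/2
a_2 = 7: -23/15
a_3 = 15: -348/227
a_4 = 6: -2111/1377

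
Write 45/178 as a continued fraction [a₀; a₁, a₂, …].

[0; 3, 1, 21, 2]

45 ÷ 178 → quotient 0, remainder 45
178 ÷ 45 → quotient 3, remainder 43
45 ÷ 43 → quotient 1, remainder 2
43 ÷ 2 → quotient 21, remainder 1
2 ÷ 1 → quotient 2, remainder 0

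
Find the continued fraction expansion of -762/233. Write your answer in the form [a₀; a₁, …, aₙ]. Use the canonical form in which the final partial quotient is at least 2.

-762 ÷ 233 → quotient -4, remainder 170
233 ÷ 170 → quotient 1, remainder 63
170 ÷ 63 → quotient 2, remainder 44
63 ÷ 44 → quotient 1, remainder 19
44 ÷ 19 → quotient 2, remainder 6
19 ÷ 6 → quotient 3, remainder 1
6 ÷ 1 → quotient 6, remainder 0

[-4; 1, 2, 1, 2, 3, 6]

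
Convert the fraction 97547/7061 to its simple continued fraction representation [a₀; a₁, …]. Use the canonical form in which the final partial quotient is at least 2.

[13; 1, 4, 2, 2, 15, 1, 15]

⌊97547/7061⌋ = 13, remainder 5754
⌊7061/5754⌋ = 1, remainder 1307
⌊5754/1307⌋ = 4, remainder 526
⌊1307/526⌋ = 2, remainder 255
⌊526/255⌋ = 2, remainder 16
⌊255/16⌋ = 15, remainder 15
⌊16/15⌋ = 1, remainder 1
⌊15/1⌋ = 15, remainder 0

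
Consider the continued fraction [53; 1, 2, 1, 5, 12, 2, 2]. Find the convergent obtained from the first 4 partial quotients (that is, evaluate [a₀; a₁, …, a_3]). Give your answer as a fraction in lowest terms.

a_0 = 53: 53/1
a_1 = 1: 54/1
a_2 = 2: 161/3
a_3 = 1: 215/4

215/4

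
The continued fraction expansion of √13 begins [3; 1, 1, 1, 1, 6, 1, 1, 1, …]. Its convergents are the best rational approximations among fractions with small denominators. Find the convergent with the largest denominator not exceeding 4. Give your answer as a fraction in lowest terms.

11/3

a_0 = 3: 3/1  (≤ bound)
a_1 = 1: 4/1  (≤ bound)
a_2 = 1: 7/2  (≤ bound)
a_3 = 1: 11/3  (≤ bound)
a_4 = 1: 18/5  (> 4, stop)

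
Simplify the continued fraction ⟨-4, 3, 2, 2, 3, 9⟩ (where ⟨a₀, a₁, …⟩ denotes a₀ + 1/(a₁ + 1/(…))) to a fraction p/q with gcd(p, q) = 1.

Start with 9.
3 + 1/(9/1) = 3 + 1/9 = 28/9
2 + 1/(28/9) = 2 + 9/28 = 65/28
2 + 1/(65/28) = 2 + 28/65 = 158/65
3 + 1/(158/65) = 3 + 65/158 = 539/158
-4 + 1/(539/158) = -4 + 158/539 = -1998/539

-1998/539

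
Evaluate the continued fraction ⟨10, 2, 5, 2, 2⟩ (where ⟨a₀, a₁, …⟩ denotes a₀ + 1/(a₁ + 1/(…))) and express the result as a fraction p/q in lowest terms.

617/59

Build up convergents one term at a time:
a_0 = 10: 10/1
a_1 = 2: 21/2
a_2 = 5: 115/11
a_3 = 2: 251/24
a_4 = 2: 617/59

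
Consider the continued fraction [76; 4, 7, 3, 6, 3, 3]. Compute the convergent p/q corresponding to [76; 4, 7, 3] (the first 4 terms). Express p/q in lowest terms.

6938/91

Start with 3.
7 + 1/(3/1) = 7 + 1/3 = 22/3
4 + 1/(22/3) = 4 + 3/22 = 91/22
76 + 1/(91/22) = 76 + 22/91 = 6938/91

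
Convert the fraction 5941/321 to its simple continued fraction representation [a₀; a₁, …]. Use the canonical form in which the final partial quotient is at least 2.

⌊5941/321⌋ = 18, remainder 163
⌊321/163⌋ = 1, remainder 158
⌊163/158⌋ = 1, remainder 5
⌊158/5⌋ = 31, remainder 3
⌊5/3⌋ = 1, remainder 2
⌊3/2⌋ = 1, remainder 1
⌊2/1⌋ = 2, remainder 0

[18; 1, 1, 31, 1, 1, 2]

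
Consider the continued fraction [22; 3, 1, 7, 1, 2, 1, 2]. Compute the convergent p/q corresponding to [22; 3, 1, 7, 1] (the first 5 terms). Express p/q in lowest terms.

779/35

Start with 1.
7 + 1/(1/1) = 7 + 1/1 = 8/1
1 + 1/(8/1) = 1 + 1/8 = 9/8
3 + 1/(9/8) = 3 + 8/9 = 35/9
22 + 1/(35/9) = 22 + 9/35 = 779/35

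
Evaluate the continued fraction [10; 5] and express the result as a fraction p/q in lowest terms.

51/5

a_0 = 10: 10/1
a_1 = 5: 51/5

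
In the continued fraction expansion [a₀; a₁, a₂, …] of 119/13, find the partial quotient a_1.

6

Run the Euclidean algorithm, recording each quotient:
⌊119/13⌋ = 9, remainder 2
⌊13/2⌋ = 6, remainder 1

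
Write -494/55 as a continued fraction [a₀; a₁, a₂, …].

[-9; 55]

-494 ÷ 55 → quotient -9, remainder 1
55 ÷ 1 → quotient 55, remainder 0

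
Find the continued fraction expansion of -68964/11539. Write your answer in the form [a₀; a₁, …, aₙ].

[-6; 42, 1, 2, 1, 4, 14]

⌊-68964/11539⌋ = -6, remainder 270
⌊11539/270⌋ = 42, remainder 199
⌊270/199⌋ = 1, remainder 71
⌊199/71⌋ = 2, remainder 57
⌊71/57⌋ = 1, remainder 14
⌊57/14⌋ = 4, remainder 1
⌊14/1⌋ = 14, remainder 0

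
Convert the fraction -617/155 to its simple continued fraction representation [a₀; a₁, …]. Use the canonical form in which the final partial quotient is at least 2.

⌊-617/155⌋ = -4, remainder 3
⌊155/3⌋ = 51, remainder 2
⌊3/2⌋ = 1, remainder 1
⌊2/1⌋ = 2, remainder 0

[-4; 51, 1, 2]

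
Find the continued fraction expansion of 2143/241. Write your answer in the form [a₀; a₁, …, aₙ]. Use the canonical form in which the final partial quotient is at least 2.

Apply division with remainder until the remainder is 0:
2143 ÷ 241 → quotient 8, remainder 215
241 ÷ 215 → quotient 1, remainder 26
215 ÷ 26 → quotient 8, remainder 7
26 ÷ 7 → quotient 3, remainder 5
7 ÷ 5 → quotient 1, remainder 2
5 ÷ 2 → quotient 2, remainder 1
2 ÷ 1 → quotient 2, remainder 0

[8; 1, 8, 3, 1, 2, 2]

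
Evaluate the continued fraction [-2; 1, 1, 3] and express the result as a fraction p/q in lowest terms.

a_0 = -2: -2/1
a_1 = 1: -1/1
a_2 = 1: -3/2
a_3 = 3: -10/7

-10/7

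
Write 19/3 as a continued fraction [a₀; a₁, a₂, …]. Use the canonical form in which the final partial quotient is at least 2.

Run the Euclidean algorithm, recording each quotient:
⌊19/3⌋ = 6, remainder 1
⌊3/1⌋ = 3, remainder 0

[6; 3]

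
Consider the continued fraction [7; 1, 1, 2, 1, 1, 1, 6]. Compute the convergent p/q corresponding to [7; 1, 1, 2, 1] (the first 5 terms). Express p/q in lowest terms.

53/7

Compute successive convergents:
a_0 = 7: 7/1
a_1 = 1: 8/1
a_2 = 1: 15/2
a_3 = 2: 38/5
a_4 = 1: 53/7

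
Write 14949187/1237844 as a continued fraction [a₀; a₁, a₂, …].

Repeatedly divide and take the remainder:
⌊14949187/1237844⌋ = 12, remainder 95059
⌊1237844/95059⌋ = 13, remainder 2077
⌊95059/2077⌋ = 45, remainder 1594
⌊2077/1594⌋ = 1, remainder 483
⌊1594/483⌋ = 3, remainder 145
⌊483/145⌋ = 3, remainder 48
⌊145/48⌋ = 3, remainder 1
⌊48/1⌋ = 48, remainder 0

[12; 13, 45, 1, 3, 3, 3, 48]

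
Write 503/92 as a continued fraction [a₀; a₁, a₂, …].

[5; 2, 7, 6]

Run the Euclidean algorithm, recording each quotient:
503 = 5·92 + 43, so a_0 = 5
92 = 2·43 + 6, so a_1 = 2
43 = 7·6 + 1, so a_2 = 7
6 = 6·1 + 0, so a_3 = 6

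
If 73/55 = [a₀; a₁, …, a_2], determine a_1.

3

Apply division with remainder until the remainder is 0:
⌊73/55⌋ = 1, remainder 18
⌊55/18⌋ = 3, remainder 1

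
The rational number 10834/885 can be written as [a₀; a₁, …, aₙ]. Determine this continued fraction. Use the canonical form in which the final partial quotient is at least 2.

10834 = 12·885 + 214, so a_0 = 12
885 = 4·214 + 29, so a_1 = 4
214 = 7·29 + 11, so a_2 = 7
29 = 2·11 + 7, so a_3 = 2
11 = 1·7 + 4, so a_4 = 1
7 = 1·4 + 3, so a_5 = 1
4 = 1·3 + 1, so a_6 = 1
3 = 3·1 + 0, so a_7 = 3

[12; 4, 7, 2, 1, 1, 1, 3]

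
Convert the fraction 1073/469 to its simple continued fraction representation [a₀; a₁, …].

1073 ÷ 469 → quotient 2, remainder 135
469 ÷ 135 → quotient 3, remainder 64
135 ÷ 64 → quotient 2, remainder 7
64 ÷ 7 → quotient 9, remainder 1
7 ÷ 1 → quotient 7, remainder 0

[2; 3, 2, 9, 7]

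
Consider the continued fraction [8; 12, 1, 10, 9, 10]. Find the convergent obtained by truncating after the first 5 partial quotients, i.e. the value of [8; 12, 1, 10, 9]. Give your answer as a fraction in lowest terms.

10428/1291

Start with 9.
10 + 1/(9/1) = 10 + 1/9 = 91/9
1 + 1/(91/9) = 1 + 9/91 = 100/91
12 + 1/(100/91) = 12 + 91/100 = 1291/100
8 + 1/(1291/100) = 8 + 100/1291 = 10428/1291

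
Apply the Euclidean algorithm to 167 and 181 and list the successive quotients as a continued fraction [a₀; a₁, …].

[0; 1, 11, 1, 13]

167 = 0·181 + 167, so a_0 = 0
181 = 1·167 + 14, so a_1 = 1
167 = 11·14 + 13, so a_2 = 11
14 = 1·13 + 1, so a_3 = 1
13 = 13·1 + 0, so a_4 = 13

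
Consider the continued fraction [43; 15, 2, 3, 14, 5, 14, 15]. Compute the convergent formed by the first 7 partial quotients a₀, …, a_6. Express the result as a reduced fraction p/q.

Start with 14.
5 + 1/(14/1) = 5 + 1/14 = 71/14
14 + 1/(71/14) = 14 + 14/71 = 1008/71
3 + 1/(1008/71) = 3 + 71/1008 = 3095/1008
2 + 1/(3095/1008) = 2 + 1008/3095 = 7198/3095
15 + 1/(7198/3095) = 15 + 3095/7198 = 111065/7198
43 + 1/(111065/7198) = 43 + 7198/111065 = 4782993/111065

4782993/111065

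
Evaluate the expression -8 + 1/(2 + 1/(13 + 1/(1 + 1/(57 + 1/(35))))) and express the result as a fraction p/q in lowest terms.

-442233/58829

a_0 = -8: -8/1
a_1 = 2: -15/2
a_2 = 13: -203/27
a_3 = 1: -218/29
a_4 = 57: -12629/1680
a_5 = 35: -442233/58829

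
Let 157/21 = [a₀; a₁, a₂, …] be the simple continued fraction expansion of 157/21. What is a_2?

10

Apply division with remainder until the remainder is 0:
⌊157/21⌋ = 7, remainder 10
⌊21/10⌋ = 2, remainder 1
⌊10/1⌋ = 10, remainder 0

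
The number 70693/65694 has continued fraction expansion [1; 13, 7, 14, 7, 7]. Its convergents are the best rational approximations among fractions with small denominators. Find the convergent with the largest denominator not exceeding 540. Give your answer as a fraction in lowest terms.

99/92

a_0 = 1: 1/1  (≤ bound)
a_1 = 13: 14/13  (≤ bound)
a_2 = 7: 99/92  (≤ bound)
a_3 = 14: 1400/1301  (> 540, stop)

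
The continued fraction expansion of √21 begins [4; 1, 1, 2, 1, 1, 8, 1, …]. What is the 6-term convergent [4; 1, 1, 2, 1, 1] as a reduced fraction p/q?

55/12

Compute successive convergents:
a_0 = 4: 4/1
a_1 = 1: 5/1
a_2 = 1: 9/2
a_3 = 2: 23/5
a_4 = 1: 32/7
a_5 = 1: 55/12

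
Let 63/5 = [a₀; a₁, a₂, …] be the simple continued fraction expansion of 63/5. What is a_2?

Apply division with remainder until the remainder is 0:
⌊63/5⌋ = 12, remainder 3
⌊5/3⌋ = 1, remainder 2
⌊3/2⌋ = 1, remainder 1

1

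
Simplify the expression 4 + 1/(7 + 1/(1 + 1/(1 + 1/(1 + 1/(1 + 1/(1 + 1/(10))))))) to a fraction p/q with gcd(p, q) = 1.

2677/648

Use the convergent recurrence hₖ = aₖ·hₖ₋₁ + hₖ₋₂ (and likewise for the denominators kₖ):
a_0 = 4: 4/1
a_1 = 7: 29/7
a_2 = 1: 33/8
a_3 = 1: 62/15
a_4 = 1: 95/23
a_5 = 1: 157/38
a_6 = 1: 252/61
a_7 = 10: 2677/648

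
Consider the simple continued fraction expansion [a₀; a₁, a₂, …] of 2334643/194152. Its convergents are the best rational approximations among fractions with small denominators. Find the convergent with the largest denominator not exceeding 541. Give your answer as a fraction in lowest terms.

3391/282

a_0 = 12: 12/1  (≤ bound)
a_1 = 40: 481/40  (≤ bound)
a_2 = 3: 1455/121  (≤ bound)
a_3 = 2: 3391/282  (≤ bound)
a_4 = 6: 21801/1813  (> 541, stop)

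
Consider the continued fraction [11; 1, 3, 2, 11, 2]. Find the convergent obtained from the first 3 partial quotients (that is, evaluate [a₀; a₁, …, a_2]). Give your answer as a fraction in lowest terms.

47/4

a_0 = 11: 11/1
a_1 = 1: 12/1
a_2 = 3: 47/4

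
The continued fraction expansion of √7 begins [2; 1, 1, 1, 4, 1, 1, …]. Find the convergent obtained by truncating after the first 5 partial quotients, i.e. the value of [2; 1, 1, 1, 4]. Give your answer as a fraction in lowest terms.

Work from the innermost term outward:
Start with 4.
1 + 1/(4/1) = 1 + 1/4 = 5/4
1 + 1/(5/4) = 1 + 4/5 = 9/5
1 + 1/(9/5) = 1 + 5/9 = 14/9
2 + 1/(14/9) = 2 + 9/14 = 37/14

37/14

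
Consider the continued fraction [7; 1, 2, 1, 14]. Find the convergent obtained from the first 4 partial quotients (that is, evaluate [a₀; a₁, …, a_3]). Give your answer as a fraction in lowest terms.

31/4

Collapse the nested fraction from the inside out:
Start with 1.
2 + 1/(1/1) = 2 + 1/1 = 3/1
1 + 1/(3/1) = 1 + 1/3 = 4/3
7 + 1/(4/3) = 7 + 3/4 = 31/4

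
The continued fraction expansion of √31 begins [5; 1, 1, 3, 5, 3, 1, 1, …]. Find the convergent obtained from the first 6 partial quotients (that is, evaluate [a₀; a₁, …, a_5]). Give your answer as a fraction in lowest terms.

657/118

Build up convergents one term at a time:
a_0 = 5: 5/1
a_1 = 1: 6/1
a_2 = 1: 11/2
a_3 = 3: 39/7
a_4 = 5: 206/37
a_5 = 3: 657/118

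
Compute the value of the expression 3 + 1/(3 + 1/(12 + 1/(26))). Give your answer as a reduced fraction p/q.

Use the convergent recurrence hₖ = aₖ·hₖ₋₁ + hₖ₋₂ (and likewise for the denominators kₖ):
a_0 = 3: 3/1
a_1 = 3: 10/3
a_2 = 12: 123/37
a_3 = 26: 3208/965

3208/965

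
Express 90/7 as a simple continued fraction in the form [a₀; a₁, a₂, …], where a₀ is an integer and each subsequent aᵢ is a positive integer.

[12; 1, 6]

90 ÷ 7 → quotient 12, remainder 6
7 ÷ 6 → quotient 1, remainder 1
6 ÷ 1 → quotient 6, remainder 0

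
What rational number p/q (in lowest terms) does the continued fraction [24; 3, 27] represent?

1995/82

Start with 27.
3 + 1/(27/1) = 3 + 1/27 = 82/27
24 + 1/(82/27) = 24 + 27/82 = 1995/82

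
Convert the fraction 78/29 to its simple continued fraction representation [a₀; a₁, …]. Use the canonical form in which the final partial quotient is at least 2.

78 ÷ 29 → quotient 2, remainder 20
29 ÷ 20 → quotient 1, remainder 9
20 ÷ 9 → quotient 2, remainder 2
9 ÷ 2 → quotient 4, remainder 1
2 ÷ 1 → quotient 2, remainder 0

[2; 1, 2, 4, 2]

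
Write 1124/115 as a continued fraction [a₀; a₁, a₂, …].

Run the Euclidean algorithm, recording each quotient:
1124 ÷ 115 → quotient 9, remainder 89
115 ÷ 89 → quotient 1, remainder 26
89 ÷ 26 → quotient 3, remainder 11
26 ÷ 11 → quotient 2, remainder 4
11 ÷ 4 → quotient 2, remainder 3
4 ÷ 3 → quotient 1, remainder 1
3 ÷ 1 → quotient 3, remainder 0

[9; 1, 3, 2, 2, 1, 3]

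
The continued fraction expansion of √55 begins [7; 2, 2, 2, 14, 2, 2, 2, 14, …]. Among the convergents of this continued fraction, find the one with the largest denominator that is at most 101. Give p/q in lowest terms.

89/12

a_0 = 7: 7/1  (≤ bound)
a_1 = 2: 15/2  (≤ bound)
a_2 = 2: 37/5  (≤ bound)
a_3 = 2: 89/12  (≤ bound)
a_4 = 14: 1283/173  (> 101, stop)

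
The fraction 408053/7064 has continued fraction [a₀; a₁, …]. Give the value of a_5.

7

Apply division with remainder until the remainder is 0:
408053 ÷ 7064 → quotient 57, remainder 5405
7064 ÷ 5405 → quotient 1, remainder 1659
5405 ÷ 1659 → quotient 3, remainder 428
1659 ÷ 428 → quotient 3, remainder 375
428 ÷ 375 → quotient 1, remainder 53
375 ÷ 53 → quotient 7, remainder 4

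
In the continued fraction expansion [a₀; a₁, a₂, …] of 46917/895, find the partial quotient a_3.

1

Run the Euclidean algorithm, recording each quotient:
46917 = 52·895 + 377, so a_0 = 52
895 = 2·377 + 141, so a_1 = 2
377 = 2·141 + 95, so a_2 = 2
141 = 1·95 + 46, so a_3 = 1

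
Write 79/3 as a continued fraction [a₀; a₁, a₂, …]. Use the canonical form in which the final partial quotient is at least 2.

Run the Euclidean algorithm, recording each quotient:
⌊79/3⌋ = 26, remainder 1
⌊3/1⌋ = 3, remainder 0

[26; 3]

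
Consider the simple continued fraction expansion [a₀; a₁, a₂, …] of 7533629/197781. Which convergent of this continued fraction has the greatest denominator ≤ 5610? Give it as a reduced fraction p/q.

List convergents until the denominator exceeds the bound:
a_0 = 38: 38/1  (≤ bound)
a_1 = 11: 419/11  (≤ bound)
a_2 = 56: 23502/617  (≤ bound)
a_3 = 10: 235439/6181  (> 5610, stop)

23502/617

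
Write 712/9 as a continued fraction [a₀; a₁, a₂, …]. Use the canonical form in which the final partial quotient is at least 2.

[79; 9]

712 = 79·9 + 1, so a_0 = 79
9 = 9·1 + 0, so a_1 = 9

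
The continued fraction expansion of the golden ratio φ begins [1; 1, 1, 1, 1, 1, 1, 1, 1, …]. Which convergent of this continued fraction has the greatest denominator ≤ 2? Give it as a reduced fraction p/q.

3/2

a_0 = 1: 1/1  (≤ bound)
a_1 = 1: 2/1  (≤ bound)
a_2 = 1: 3/2  (≤ bound)
a_3 = 1: 5/3  (> 2, stop)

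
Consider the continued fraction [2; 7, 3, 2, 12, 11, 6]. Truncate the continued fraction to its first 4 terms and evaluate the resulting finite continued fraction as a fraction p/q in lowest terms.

Start with 2.
3 + 1/(2/1) = 3 + 1/2 = 7/2
7 + 1/(7/2) = 7 + 2/7 = 51/7
2 + 1/(51/7) = 2 + 7/51 = 109/51

109/51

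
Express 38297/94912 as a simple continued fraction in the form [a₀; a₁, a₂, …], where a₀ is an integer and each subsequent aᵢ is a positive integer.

[0; 2, 2, 11, 35, 2, 1, 15]

Repeatedly divide and take the remainder:
38297 ÷ 94912 → quotient 0, remainder 38297
94912 ÷ 38297 → quotient 2, remainder 18318
38297 ÷ 18318 → quotient 2, remainder 1661
18318 ÷ 1661 → quotient 11, remainder 47
1661 ÷ 47 → quotient 35, remainder 16
47 ÷ 16 → quotient 2, remainder 15
16 ÷ 15 → quotient 1, remainder 1
15 ÷ 1 → quotient 15, remainder 0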